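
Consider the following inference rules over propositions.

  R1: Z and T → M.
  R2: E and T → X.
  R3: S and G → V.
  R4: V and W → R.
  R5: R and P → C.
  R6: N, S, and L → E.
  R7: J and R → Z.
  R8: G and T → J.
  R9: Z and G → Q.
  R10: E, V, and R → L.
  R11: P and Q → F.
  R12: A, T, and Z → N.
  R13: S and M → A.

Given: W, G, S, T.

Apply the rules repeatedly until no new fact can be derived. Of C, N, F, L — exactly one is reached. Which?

G and T hold, so J follows (R8).
From S and G, R3 gives V.
From V and W, R4 gives R.
From J and R, R7 gives Z.
Z and T hold, so M follows (R1).
S and M hold, so A follows (R13).
From A, T, and Z, R12 gives N.
C would need R and P (R5), but P is never established. F would need P and Q (R11), but P is never established. L would need E, V, and R (R10), but E is never established.

N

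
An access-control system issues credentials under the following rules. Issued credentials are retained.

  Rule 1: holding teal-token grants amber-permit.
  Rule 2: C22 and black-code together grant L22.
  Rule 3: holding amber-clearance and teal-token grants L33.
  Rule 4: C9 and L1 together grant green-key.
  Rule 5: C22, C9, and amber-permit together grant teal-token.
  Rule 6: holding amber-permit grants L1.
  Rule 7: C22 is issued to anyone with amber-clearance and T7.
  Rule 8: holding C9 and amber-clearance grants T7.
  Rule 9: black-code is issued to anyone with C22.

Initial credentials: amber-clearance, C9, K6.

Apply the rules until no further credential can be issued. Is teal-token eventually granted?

teal-token would need C22, C9, and amber-permit (Rule 5), but amber-permit is never granted.

No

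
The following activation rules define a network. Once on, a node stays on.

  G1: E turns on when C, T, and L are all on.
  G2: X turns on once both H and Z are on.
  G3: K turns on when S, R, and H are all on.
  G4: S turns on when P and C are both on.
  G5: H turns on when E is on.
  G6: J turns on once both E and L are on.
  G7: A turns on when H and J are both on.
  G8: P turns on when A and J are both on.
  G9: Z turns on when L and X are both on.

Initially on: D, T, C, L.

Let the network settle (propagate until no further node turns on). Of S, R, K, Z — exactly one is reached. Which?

G1: C, T, and L on → E on.
G6: E and L on → J on.
G5: E on → H on.
G7: H and J on → A on.
G8: A and J on → P on.
P and C are on, so S turns on (G4).
Z would need L and X (G9), but X never turns on. No rule produces R, and it is not given. K would need S, R, and H (G3), but R never turns on.

S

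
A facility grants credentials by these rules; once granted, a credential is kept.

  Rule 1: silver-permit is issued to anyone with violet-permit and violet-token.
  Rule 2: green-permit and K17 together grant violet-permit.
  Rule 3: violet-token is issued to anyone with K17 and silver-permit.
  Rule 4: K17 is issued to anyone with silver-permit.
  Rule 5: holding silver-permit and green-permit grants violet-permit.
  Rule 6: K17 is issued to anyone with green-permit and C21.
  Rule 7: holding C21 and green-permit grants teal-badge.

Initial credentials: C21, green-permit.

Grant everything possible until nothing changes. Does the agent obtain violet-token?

violet-token would need K17 and silver-permit (Rule 3), but silver-permit is never granted.

No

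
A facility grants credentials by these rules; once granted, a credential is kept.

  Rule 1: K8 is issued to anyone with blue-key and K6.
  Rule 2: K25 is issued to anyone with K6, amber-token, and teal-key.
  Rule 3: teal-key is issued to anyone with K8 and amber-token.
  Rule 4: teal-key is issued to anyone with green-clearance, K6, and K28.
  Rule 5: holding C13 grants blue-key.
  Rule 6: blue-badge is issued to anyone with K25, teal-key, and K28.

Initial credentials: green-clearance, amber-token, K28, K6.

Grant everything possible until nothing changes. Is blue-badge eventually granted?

Yes

Holding green-clearance, K6, and K28 grants teal-key (Rule 4).
Holding K6, amber-token, and teal-key grants K25 (Rule 2).
Holding K25, teal-key, and K28 grants blue-badge (Rule 6).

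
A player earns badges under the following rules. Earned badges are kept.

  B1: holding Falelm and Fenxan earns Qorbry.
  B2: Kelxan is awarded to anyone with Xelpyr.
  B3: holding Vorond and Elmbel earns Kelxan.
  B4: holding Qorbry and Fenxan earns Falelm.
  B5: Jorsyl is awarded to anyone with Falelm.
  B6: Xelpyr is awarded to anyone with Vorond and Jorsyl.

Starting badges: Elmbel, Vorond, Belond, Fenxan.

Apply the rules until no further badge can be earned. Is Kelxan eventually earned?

With Vorond and Elmbel, Kelxan is earned (B3).

Yes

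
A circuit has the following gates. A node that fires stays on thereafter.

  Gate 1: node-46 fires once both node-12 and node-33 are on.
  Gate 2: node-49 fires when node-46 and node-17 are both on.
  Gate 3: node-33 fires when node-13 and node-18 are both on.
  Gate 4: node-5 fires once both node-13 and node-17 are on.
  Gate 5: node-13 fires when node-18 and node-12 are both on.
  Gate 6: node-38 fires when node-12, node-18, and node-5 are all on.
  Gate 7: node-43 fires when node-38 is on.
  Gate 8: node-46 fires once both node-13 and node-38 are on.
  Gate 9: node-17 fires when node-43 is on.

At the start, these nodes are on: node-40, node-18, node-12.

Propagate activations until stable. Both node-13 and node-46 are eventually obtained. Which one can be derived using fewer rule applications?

node-13: node-18 and node-12 are on, so node-13 fires (Gate 5). [1 rule application]
node-46: Gate 5: node-18 and node-12 on → node-13 on. node-13 and node-18 are on, so node-33 fires (Gate 3). Gate 1: node-12 and node-33 on → node-46 on. [3 rule applications]
node-13 needs fewer.

node-13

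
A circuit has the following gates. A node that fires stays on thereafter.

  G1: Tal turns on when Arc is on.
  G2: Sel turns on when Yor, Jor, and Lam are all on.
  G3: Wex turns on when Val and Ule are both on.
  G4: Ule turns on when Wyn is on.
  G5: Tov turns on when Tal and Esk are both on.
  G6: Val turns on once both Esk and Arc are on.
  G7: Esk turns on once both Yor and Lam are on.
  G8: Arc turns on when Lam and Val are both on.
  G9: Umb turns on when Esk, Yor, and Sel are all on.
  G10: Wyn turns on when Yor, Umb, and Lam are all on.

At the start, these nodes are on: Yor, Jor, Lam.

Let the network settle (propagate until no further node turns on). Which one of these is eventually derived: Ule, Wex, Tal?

G2: Yor, Jor, and Lam on → Sel on.
G7: Yor and Lam on → Esk on.
Esk, Yor, and Sel are on, so Umb turns on (G9).
G10: Yor, Umb, and Lam on → Wyn on.
Wyn is on, so Ule turns on (G4).
Wex would need Val and Ule (G3), but Val never turns on. Tal would need Arc (G1), but Arc never turns on.

Ule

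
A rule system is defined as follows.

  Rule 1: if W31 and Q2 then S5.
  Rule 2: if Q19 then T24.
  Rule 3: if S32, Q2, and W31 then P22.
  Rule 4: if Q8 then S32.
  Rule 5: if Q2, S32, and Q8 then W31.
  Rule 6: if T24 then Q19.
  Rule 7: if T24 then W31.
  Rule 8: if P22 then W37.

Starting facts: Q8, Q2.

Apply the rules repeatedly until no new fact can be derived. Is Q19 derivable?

No

Q19 would need T24 (Rule 6), but T24 is never established.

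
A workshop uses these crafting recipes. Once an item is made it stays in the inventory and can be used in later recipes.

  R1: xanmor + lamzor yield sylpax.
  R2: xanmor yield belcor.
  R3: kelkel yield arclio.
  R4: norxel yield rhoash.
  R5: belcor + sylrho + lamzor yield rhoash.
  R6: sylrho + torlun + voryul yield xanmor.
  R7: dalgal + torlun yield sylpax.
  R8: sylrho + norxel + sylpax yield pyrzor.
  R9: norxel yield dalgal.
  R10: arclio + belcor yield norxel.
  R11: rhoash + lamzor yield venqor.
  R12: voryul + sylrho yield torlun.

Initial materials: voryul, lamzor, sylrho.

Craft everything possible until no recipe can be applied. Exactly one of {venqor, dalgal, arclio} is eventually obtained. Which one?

venqor

Using R12, voryul and sylrho make torlun.
Using R6, sylrho, torlun, and voryul make xanmor.
xanmor → belcor (R2).
Using R5, belcor, sylrho, and lamzor make rhoash.
rhoash + lamzor → venqor (R11).
dalgal would need norxel (R9), but norxel is never obtained. arclio would need kelkel (R3), but kelkel is never obtained.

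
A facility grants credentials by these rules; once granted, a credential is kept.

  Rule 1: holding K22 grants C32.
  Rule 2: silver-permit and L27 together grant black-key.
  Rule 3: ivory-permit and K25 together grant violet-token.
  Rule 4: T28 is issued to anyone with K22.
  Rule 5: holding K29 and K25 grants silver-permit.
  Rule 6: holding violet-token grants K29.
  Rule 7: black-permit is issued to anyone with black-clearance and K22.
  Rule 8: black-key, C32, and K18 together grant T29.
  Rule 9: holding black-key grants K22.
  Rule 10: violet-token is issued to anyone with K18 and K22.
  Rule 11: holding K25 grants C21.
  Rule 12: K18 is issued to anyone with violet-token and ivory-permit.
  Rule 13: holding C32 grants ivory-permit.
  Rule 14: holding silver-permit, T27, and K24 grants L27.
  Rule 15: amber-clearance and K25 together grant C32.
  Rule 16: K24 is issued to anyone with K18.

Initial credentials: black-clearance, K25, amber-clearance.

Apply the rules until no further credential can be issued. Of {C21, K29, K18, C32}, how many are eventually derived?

4

Holding amber-clearance and K25 grants C32 (Rule 15).
Holding K25 grants C21 (Rule 11).
Holding C32 grants ivory-permit (Rule 13).
Holding ivory-permit and K25 grants violet-token (Rule 3).
Holding violet-token and ivory-permit grants K18 (Rule 12).
Holding violet-token grants K29 (Rule 6).
C21: reached.
K29: reached.
K18: reached.
C32: reached.
All 4 are reached.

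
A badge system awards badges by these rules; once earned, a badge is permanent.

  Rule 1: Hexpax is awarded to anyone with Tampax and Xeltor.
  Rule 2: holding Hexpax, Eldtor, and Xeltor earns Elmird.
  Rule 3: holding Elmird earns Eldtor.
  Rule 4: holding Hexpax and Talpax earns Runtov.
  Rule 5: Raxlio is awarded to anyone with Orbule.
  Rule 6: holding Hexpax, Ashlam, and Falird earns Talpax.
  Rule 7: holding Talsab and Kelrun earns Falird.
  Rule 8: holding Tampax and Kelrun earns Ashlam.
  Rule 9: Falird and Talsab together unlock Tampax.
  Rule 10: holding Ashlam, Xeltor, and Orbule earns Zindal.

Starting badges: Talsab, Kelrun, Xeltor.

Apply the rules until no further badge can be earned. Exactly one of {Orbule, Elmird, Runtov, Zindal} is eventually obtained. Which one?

With Talsab and Kelrun, Falird is earned (Rule 7).
With Falird and Talsab, Tampax is earned (Rule 9).
With Tampax and Xeltor, Hexpax is earned (Rule 1).
With Tampax and Kelrun, Ashlam is earned (Rule 8).
With Hexpax, Ashlam, and Falird, Talpax is earned (Rule 6).
With Hexpax and Talpax, Runtov is earned (Rule 4).
Zindal would need Ashlam, Xeltor, and Orbule (Rule 10), but Orbule is never earned. No rule produces Orbule, and it is not given. Elmird would need Hexpax, Eldtor, and Xeltor (Rule 2), but Eldtor is never earned.

Runtov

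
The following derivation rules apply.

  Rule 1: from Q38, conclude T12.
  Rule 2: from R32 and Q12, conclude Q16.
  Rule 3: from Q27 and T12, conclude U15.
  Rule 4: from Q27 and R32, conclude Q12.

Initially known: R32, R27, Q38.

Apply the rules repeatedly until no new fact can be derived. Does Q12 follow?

No

Q12 would need Q27 and R32 (Rule 4), but Q27 is never established.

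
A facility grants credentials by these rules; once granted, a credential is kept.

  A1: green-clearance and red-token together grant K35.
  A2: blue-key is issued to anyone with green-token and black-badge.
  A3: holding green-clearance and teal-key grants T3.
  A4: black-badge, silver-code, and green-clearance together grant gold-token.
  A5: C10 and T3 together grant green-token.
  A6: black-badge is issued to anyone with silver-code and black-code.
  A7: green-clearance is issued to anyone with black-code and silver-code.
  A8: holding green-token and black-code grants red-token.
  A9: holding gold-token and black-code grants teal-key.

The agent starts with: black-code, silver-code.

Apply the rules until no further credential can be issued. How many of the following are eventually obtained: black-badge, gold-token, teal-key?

3

Holding silver-code and black-code grants black-badge (A6).
Holding black-code and silver-code grants green-clearance (A7).
Holding black-badge, silver-code, and green-clearance grants gold-token (A4).
Holding gold-token and black-code grants teal-key (A9).
black-badge: reached.
gold-token: reached.
teal-key: reached.
All 3 are reached.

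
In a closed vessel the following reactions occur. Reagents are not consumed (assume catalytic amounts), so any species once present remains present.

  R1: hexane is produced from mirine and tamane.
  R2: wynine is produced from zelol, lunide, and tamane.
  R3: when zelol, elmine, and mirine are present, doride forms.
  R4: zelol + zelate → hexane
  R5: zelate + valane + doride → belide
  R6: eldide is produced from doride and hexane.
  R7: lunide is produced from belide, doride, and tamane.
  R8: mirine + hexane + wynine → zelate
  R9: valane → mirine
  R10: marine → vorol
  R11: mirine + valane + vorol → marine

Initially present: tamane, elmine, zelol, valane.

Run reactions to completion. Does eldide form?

valane present → mirine forms (R9).
zelol, elmine, and mirine present → doride forms (R3).
mirine and tamane present → hexane forms (R1).
doride and hexane present → eldide forms (R6).

Yes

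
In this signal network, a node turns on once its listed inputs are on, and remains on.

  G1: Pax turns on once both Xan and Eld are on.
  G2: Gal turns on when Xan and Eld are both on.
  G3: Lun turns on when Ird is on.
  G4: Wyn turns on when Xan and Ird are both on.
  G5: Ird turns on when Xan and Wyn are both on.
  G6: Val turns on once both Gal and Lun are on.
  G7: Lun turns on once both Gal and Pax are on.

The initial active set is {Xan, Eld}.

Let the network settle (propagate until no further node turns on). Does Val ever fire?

Xan and Eld are on, so Gal turns on (G2).
Xan and Eld are on, so Pax turns on (G1).
Gal and Pax are on, so Lun turns on (G7).
G6: Gal and Lun on → Val on.

Yes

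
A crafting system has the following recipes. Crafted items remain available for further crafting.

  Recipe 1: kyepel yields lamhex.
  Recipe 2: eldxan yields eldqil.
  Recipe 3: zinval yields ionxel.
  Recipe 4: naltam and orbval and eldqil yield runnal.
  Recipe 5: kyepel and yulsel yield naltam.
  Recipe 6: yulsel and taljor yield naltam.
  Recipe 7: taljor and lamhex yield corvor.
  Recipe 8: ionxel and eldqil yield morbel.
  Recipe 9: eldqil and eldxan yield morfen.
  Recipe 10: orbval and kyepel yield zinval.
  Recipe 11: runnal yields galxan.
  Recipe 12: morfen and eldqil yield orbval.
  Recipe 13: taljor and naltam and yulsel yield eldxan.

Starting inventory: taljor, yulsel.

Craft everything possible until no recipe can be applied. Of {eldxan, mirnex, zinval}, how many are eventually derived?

yulsel and taljor → naltam (Recipe 6).
Using Recipe 13, taljor, naltam, and yulsel make eldxan.
eldxan: reached.
No rule produces mirnex, and it is not given.
zinval would need orbval and kyepel (Recipe 10), but kyepel is never obtained.
Reached: eldxan — 1 of the 3.

1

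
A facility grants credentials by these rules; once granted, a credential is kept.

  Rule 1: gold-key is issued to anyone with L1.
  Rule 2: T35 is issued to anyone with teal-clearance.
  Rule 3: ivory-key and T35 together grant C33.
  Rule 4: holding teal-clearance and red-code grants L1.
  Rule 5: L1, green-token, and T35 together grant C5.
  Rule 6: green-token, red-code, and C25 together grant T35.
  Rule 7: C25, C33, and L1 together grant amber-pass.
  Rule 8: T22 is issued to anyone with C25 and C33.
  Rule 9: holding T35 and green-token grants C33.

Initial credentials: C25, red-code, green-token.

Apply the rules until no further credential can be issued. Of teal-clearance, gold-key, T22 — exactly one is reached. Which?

Holding green-token, red-code, and C25 grants T35 (Rule 6).
Holding T35 and green-token grants C33 (Rule 9).
Holding C25 and C33 grants T22 (Rule 8).
gold-key would need L1 (Rule 1), but L1 is never granted. No rule produces teal-clearance, and it is not given.

T22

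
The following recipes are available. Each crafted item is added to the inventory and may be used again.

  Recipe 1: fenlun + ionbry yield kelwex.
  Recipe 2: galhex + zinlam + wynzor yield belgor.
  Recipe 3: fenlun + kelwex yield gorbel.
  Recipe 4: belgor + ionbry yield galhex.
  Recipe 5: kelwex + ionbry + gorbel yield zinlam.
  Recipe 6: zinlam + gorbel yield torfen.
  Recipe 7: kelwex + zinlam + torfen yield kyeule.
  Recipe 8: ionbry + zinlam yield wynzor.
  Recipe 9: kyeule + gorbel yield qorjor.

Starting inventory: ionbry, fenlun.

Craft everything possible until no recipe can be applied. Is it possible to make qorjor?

Using Recipe 1, fenlun and ionbry make kelwex.
Using Recipe 3, fenlun and kelwex make gorbel.
Using Recipe 5, kelwex, ionbry, and gorbel make zinlam.
zinlam + gorbel → torfen (Recipe 6).
Using Recipe 7, kelwex, zinlam, and torfen make kyeule.
Using Recipe 9, kyeule and gorbel make qorjor.

Yes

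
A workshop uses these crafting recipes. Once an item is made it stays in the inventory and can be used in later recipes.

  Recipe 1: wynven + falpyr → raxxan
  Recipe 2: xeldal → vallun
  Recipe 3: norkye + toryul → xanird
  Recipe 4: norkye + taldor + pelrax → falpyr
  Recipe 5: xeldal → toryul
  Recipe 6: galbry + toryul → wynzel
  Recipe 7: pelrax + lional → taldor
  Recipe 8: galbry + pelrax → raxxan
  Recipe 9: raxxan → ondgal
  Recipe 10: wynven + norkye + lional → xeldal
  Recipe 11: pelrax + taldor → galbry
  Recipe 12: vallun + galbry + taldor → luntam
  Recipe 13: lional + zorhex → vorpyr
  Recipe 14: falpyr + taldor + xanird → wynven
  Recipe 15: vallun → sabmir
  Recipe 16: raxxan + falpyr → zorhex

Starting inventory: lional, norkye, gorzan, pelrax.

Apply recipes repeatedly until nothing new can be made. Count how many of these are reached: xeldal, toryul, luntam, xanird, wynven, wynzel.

xeldal would need wynven, norkye, and lional (Recipe 10), but wynven is never obtained.
toryul would need xeldal (Recipe 5), but xeldal is never obtained.
luntam would need vallun, galbry, and taldor (Recipe 12), but vallun is never obtained.
xanird would need norkye and toryul (Recipe 3), but toryul is never obtained.
wynven would need falpyr, taldor, and xanird (Recipe 14), but xanird is never obtained.
wynzel would need galbry and toryul (Recipe 6), but toryul is never obtained.
None of the 6 are reached.

0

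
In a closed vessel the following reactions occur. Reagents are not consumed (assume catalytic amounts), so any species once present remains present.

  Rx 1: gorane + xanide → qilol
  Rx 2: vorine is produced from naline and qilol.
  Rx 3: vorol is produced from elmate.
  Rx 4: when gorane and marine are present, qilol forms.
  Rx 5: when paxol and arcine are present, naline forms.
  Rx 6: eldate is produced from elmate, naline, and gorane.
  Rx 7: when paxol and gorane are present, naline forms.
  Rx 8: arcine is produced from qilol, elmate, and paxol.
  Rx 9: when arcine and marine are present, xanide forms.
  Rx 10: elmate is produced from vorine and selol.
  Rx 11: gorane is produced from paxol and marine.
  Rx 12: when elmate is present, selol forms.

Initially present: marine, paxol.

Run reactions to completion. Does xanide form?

No

xanide would need arcine and marine (Rx 9), but arcine never forms.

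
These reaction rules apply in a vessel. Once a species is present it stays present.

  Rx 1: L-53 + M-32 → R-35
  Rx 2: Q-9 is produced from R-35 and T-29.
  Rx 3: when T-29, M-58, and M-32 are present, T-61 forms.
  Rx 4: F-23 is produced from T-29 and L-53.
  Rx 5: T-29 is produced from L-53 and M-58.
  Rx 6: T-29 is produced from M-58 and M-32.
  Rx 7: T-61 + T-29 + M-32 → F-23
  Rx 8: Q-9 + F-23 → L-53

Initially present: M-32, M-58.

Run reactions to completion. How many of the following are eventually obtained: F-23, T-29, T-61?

3

M-58 and M-32 present → T-29 forms (Rx 6).
T-29, M-58, and M-32 present → T-61 forms (Rx 3).
T-61, T-29, and M-32 present → F-23 forms (Rx 7).
F-23: reached.
T-29: reached.
T-61: reached.
All 3 are reached.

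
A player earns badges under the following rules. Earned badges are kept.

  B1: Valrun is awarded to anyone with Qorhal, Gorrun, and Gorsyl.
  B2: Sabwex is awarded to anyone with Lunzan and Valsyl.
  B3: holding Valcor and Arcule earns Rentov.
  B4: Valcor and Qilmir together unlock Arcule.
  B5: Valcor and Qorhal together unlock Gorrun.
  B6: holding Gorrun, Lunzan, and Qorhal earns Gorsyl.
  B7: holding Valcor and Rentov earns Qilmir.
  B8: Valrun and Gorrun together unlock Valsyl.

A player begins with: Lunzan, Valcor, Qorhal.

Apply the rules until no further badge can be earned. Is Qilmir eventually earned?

No

Qilmir would need Valcor and Rentov (B7), but Rentov is never earned.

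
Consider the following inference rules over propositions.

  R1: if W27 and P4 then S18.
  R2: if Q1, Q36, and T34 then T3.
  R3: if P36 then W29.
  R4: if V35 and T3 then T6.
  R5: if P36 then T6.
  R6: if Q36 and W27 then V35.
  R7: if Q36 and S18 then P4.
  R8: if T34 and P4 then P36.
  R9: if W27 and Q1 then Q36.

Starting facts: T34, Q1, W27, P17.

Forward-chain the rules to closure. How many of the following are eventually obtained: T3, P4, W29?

1

W27 and Q1 hold, so Q36 follows (R9).
From Q1, Q36, and T34, R2 gives T3.
T3: reached.
P4 would need Q36 and S18 (R7), but S18 is never established.
W29 would need P36 (R3), but P36 is never established.
Reached: T3 — 1 of the 3.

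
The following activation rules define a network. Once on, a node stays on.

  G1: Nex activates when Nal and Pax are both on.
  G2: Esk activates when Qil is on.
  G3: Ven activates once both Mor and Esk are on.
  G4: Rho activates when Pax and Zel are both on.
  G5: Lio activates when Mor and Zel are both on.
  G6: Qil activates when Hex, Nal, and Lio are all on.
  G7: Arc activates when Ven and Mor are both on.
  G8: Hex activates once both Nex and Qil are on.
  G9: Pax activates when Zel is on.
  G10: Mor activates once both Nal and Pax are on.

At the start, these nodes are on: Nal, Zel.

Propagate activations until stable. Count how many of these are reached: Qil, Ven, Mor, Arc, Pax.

2

Zel is on, so Pax activates (G9).
G10: Nal and Pax on → Mor on.
Qil would need Hex, Nal, and Lio (G6), but Hex never turns on.
Ven would need Mor and Esk (G3), but Esk never turns on.
Mor: reached.
Arc would need Ven and Mor (G7), but Ven never turns on.
Pax: reached.
Reached: Mor and Pax — 2 of the 5.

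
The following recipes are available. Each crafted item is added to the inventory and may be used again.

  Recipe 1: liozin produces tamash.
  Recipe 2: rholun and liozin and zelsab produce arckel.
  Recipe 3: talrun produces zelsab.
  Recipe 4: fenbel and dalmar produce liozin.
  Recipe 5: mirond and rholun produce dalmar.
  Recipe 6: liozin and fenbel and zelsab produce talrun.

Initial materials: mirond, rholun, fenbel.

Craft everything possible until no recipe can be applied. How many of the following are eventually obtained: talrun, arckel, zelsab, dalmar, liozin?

2

mirond and rholun → dalmar (Recipe 5).
Using Recipe 4, fenbel and dalmar make liozin.
talrun would need liozin, fenbel, and zelsab (Recipe 6), but zelsab is never obtained.
arckel would need rholun, liozin, and zelsab (Recipe 2), but zelsab is never obtained.
zelsab would need talrun (Recipe 3), but talrun is never obtained.
dalmar: reached.
liozin: reached.
Reached: dalmar and liozin — 2 of the 5.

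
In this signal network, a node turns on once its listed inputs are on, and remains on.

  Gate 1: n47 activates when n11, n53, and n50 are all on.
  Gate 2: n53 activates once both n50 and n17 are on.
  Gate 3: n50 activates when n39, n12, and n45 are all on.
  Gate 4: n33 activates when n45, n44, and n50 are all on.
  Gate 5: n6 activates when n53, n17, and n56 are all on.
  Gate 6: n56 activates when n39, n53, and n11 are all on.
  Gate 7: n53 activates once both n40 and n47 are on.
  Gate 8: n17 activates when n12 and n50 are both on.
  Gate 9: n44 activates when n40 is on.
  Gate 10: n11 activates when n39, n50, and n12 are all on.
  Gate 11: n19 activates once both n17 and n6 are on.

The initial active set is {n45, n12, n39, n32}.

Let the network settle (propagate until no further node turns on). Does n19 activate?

Yes

Gate 3: n39, n12, and n45 on → n50 on.
n39, n50, and n12 are on, so n11 activates (Gate 10).
Gate 8: n12 and n50 on → n17 on.
Gate 2: n50 and n17 on → n53 on.
n39, n53, and n11 are on, so n56 activates (Gate 6).
Gate 5: n53, n17, and n56 on → n6 on.
n17 and n6 are on, so n19 activates (Gate 11).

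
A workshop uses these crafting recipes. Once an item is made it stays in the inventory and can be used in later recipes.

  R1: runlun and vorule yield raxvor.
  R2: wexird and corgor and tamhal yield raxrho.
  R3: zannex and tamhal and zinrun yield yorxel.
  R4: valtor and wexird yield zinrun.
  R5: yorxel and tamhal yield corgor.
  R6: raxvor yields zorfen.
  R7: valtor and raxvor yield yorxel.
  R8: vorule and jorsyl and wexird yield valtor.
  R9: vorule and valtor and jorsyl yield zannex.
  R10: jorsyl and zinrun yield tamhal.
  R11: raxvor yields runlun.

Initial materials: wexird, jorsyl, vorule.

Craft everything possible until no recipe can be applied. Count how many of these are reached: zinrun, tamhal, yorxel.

3

Using R8, vorule, jorsyl, and wexird make valtor.
Using R4, valtor and wexird make zinrun.
Using R9, vorule, valtor, and jorsyl make zannex.
jorsyl and zinrun → tamhal (R10).
Using R3, zannex, tamhal, and zinrun make yorxel.
zinrun: reached.
tamhal: reached.
yorxel: reached.
All 3 are reached.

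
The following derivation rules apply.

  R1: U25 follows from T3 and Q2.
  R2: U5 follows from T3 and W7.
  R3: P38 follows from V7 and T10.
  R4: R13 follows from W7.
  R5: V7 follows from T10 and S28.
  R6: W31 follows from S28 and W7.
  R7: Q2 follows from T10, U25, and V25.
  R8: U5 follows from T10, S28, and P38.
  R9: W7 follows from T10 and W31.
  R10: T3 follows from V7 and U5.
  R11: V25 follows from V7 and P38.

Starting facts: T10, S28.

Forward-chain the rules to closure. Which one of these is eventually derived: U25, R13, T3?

T3

From T10 and S28, R5 gives V7.
V7 and T10 hold, so P38 follows (R3).
T10, S28, and P38 hold, so U5 follows (R8).
From V7 and U5, R10 gives T3.
R13 would need W7 (R4), but W7 is never established. U25 would need T3 and Q2 (R1), but Q2 is never established.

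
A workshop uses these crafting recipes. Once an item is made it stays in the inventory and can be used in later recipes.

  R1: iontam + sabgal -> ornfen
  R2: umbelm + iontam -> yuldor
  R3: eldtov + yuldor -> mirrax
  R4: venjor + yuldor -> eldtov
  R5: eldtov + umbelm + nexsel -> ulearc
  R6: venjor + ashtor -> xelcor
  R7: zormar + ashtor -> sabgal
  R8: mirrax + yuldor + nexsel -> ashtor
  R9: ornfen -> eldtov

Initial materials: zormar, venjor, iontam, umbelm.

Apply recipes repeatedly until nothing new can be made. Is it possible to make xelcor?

No

xelcor would need venjor and ashtor (R6), but ashtor is never obtained.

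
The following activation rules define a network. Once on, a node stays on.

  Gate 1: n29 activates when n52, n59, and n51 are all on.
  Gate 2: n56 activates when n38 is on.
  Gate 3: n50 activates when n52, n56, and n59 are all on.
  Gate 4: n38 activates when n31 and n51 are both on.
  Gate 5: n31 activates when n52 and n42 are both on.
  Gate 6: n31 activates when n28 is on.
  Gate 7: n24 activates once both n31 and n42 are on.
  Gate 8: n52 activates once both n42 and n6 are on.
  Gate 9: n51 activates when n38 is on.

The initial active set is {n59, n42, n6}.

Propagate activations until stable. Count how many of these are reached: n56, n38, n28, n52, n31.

n42 and n6 are on, so n52 activates (Gate 8).
n52 and n42 are on, so n31 activates (Gate 5).
n56 would need n38 (Gate 2), but n38 never turns on.
n38 would need n31 and n51 (Gate 4), but n51 never turns on.
No rule produces n28, and it is not given.
n52: reached.
n31: reached.
Reached: n52 and n31 — 2 of the 5.

2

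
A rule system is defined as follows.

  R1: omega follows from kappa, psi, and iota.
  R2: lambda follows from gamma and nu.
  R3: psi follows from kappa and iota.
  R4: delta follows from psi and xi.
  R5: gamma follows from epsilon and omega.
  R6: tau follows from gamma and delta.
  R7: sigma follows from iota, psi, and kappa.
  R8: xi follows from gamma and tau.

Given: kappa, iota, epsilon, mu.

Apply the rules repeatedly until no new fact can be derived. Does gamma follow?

Yes

From kappa and iota, R3 gives psi.
From kappa, psi, and iota, R1 gives omega.
From epsilon and omega, R5 gives gamma.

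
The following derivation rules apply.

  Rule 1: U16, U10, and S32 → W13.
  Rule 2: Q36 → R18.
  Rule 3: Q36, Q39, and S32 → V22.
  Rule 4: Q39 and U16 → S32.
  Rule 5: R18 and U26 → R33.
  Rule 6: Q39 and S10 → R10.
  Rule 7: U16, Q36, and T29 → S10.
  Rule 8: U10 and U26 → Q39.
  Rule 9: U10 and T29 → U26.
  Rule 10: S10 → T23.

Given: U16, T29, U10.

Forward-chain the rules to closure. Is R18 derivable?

No

R18 would need Q36 (Rule 2), but Q36 is never established.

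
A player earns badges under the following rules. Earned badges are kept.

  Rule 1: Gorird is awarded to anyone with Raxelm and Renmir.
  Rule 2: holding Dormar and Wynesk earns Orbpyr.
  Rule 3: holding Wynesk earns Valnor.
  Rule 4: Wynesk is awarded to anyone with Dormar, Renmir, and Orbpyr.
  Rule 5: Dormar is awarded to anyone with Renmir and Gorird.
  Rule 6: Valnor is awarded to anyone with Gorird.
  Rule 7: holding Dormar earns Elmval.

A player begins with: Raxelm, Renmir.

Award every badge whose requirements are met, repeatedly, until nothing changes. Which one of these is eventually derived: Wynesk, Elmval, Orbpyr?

Elmval

With Raxelm and Renmir, Gorird is earned (Rule 1).
With Renmir and Gorird, Dormar is earned (Rule 5).
With Dormar, Elmval is earned (Rule 7).
Orbpyr would need Dormar and Wynesk (Rule 2), but Wynesk is never earned. Wynesk would need Dormar, Renmir, and Orbpyr (Rule 4), but Orbpyr is never earned.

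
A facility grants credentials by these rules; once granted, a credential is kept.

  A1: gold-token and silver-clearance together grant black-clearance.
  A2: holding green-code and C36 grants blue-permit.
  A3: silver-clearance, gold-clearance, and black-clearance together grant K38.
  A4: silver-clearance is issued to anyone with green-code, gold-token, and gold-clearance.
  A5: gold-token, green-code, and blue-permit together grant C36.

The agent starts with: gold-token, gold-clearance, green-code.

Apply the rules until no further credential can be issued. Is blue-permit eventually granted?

blue-permit would need green-code and C36 (A2), but C36 is never granted.

No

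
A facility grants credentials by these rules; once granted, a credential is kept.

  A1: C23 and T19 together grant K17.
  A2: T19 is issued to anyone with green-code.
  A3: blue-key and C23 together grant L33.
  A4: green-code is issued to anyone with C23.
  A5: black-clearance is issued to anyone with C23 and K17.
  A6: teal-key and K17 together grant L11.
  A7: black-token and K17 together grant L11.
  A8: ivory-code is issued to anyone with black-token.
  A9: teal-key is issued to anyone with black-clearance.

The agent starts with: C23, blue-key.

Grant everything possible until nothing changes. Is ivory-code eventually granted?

No

ivory-code would need black-token (A8), but black-token is never granted.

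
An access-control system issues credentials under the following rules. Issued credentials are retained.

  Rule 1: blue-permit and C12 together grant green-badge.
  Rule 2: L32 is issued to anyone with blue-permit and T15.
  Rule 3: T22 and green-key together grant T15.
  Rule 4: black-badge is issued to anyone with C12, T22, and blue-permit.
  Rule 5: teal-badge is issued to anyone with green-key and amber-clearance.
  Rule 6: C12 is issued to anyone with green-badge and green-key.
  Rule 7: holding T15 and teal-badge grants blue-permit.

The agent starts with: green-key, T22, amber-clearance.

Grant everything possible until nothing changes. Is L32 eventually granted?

Yes

Holding T22 and green-key grants T15 (Rule 3).
Holding green-key and amber-clearance grants teal-badge (Rule 5).
Holding T15 and teal-badge grants blue-permit (Rule 7).
Holding blue-permit and T15 grants L32 (Rule 2).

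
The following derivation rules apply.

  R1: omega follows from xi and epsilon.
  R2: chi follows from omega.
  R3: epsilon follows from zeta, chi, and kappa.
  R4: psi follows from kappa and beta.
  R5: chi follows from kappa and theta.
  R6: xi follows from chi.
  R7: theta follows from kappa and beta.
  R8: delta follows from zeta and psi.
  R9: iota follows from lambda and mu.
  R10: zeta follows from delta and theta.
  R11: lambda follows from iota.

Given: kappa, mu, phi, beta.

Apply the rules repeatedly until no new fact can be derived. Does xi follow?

kappa and beta hold, so theta follows (R7).
From kappa and theta, R5 gives chi.
From chi, R6 gives xi.

Yes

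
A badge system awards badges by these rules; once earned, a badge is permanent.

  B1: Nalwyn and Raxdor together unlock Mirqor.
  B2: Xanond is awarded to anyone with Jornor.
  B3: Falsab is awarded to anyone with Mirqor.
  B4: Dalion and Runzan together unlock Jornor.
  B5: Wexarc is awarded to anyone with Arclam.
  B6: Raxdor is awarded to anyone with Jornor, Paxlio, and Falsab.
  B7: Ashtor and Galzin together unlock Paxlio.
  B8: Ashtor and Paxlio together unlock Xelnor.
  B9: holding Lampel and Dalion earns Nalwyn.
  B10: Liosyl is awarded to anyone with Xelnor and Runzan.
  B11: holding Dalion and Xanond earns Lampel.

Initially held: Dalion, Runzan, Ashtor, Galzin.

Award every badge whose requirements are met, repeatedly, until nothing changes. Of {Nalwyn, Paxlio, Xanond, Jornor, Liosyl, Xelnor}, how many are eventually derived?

6

With Dalion and Runzan, Jornor is earned (B4).
With Ashtor and Galzin, Paxlio is earned (B7).
With Ashtor and Paxlio, Xelnor is earned (B8).
With Jornor, Xanond is earned (B2).
With Dalion and Xanond, Lampel is earned (B11).
With Xelnor and Runzan, Liosyl is earned (B10).
With Lampel and Dalion, Nalwyn is earned (B9).
Nalwyn: reached.
Paxlio: reached.
Xanond: reached.
Jornor: reached.
Liosyl: reached.
Xelnor: reached.
All 6 are reached.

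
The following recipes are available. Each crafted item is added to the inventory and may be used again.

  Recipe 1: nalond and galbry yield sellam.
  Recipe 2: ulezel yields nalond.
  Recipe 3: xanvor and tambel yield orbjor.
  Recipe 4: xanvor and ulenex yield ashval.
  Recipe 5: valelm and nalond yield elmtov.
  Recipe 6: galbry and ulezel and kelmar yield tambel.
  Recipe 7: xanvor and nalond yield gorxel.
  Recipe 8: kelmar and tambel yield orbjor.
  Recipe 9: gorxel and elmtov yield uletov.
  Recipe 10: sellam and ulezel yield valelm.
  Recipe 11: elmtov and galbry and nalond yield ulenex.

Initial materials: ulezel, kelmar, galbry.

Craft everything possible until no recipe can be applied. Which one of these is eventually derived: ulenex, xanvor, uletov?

ulezel → nalond (Recipe 2).
nalond and galbry → sellam (Recipe 1).
sellam and ulezel → valelm (Recipe 10).
Using Recipe 5, valelm and nalond make elmtov.
elmtov and galbry and nalond → ulenex (Recipe 11).
uletov would need gorxel and elmtov (Recipe 9), but gorxel is never obtained. No rule produces xanvor, and it is not given.

ulenex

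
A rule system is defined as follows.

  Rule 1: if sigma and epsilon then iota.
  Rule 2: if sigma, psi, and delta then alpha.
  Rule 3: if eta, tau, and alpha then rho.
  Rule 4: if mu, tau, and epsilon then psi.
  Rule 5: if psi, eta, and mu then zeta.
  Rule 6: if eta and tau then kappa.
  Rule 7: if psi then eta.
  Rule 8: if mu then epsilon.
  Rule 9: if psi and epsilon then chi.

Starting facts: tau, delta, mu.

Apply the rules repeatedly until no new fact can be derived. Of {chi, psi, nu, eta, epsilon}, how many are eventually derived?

mu holds, so epsilon follows (Rule 8).
mu, tau, and epsilon hold, so psi follows (Rule 4).
psi and epsilon hold, so chi follows (Rule 9).
psi holds, so eta follows (Rule 7).
chi: reached.
psi: reached.
No rule produces nu, and it is not given.
eta: reached.
epsilon: reached.
Reached: chi, psi, eta, and epsilon — 4 of the 5.

4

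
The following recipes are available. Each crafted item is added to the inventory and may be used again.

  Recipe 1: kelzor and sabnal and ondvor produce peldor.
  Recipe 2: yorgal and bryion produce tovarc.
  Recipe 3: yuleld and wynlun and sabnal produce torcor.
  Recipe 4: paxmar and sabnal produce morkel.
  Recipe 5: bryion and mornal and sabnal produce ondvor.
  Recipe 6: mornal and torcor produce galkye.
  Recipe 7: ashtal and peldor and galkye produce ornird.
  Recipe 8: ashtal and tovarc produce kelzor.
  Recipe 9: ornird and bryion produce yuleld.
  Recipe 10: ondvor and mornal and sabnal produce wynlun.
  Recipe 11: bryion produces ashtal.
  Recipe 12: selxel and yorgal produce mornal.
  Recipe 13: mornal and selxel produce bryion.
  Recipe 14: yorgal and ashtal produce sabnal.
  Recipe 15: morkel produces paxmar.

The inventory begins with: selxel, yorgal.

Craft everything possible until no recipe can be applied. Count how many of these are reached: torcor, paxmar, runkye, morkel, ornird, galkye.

0

torcor would need yuleld, wynlun, and sabnal (Recipe 3), but yuleld is never obtained.
paxmar would need morkel (Recipe 15), but morkel is never obtained.
No rule produces runkye, and it is not given.
morkel would need paxmar and sabnal (Recipe 4), but paxmar is never obtained.
ornird would need ashtal, peldor, and galkye (Recipe 7), but galkye is never obtained.
galkye would need mornal and torcor (Recipe 6), but torcor is never obtained.
None of the 6 are reached.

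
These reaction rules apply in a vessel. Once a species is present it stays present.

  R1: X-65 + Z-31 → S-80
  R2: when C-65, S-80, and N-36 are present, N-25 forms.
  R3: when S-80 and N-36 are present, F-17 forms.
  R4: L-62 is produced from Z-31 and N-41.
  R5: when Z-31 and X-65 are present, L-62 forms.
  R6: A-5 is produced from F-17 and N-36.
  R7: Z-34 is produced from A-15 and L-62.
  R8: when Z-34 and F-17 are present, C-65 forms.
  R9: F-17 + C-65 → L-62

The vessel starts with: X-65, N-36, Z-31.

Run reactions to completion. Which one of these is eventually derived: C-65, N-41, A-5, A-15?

A-5

X-65 and Z-31 present → S-80 forms (R1).
S-80 and N-36 present → F-17 forms (R3).
F-17 and N-36 present → A-5 forms (R6).
C-65 would need Z-34 and F-17 (R8), but Z-34 never forms. No rule produces A-15, and it is not given. No rule produces N-41, and it is not given.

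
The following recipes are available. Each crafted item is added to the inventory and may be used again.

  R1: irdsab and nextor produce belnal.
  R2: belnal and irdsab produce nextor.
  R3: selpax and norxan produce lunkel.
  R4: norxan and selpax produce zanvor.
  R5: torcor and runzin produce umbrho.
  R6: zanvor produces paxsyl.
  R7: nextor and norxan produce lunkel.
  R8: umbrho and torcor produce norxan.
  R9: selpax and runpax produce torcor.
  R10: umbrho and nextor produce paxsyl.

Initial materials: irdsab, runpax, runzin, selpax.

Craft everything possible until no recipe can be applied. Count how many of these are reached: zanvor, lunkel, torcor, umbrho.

4

selpax and runpax → torcor (R9).
torcor and runzin → umbrho (R5).
Using R8, umbrho and torcor make norxan.
Using R3, selpax and norxan make lunkel.
norxan and selpax → zanvor (R4).
zanvor: reached.
lunkel: reached.
torcor: reached.
umbrho: reached.
All 4 are reached.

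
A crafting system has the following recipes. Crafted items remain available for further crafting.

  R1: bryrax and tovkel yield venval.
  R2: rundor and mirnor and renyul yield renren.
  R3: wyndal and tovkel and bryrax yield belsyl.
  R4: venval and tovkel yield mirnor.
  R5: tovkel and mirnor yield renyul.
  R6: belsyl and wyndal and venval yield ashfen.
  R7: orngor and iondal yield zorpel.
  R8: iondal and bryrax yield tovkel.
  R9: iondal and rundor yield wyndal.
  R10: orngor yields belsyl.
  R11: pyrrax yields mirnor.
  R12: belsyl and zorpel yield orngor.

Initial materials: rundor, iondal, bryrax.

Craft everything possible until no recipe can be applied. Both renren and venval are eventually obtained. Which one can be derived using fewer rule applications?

venval: iondal and bryrax → tovkel (R8). bryrax and tovkel → venval (R1). [2 rule applications]
renren: Using R8, iondal and bryrax make tovkel. bryrax and tovkel → venval (R1). Using R4, venval and tovkel make mirnor. Using R5, tovkel and mirnor make renyul. Using R2, rundor, mirnor, and renyul make renren. [5 rule applications]
venval needs fewer.

venval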